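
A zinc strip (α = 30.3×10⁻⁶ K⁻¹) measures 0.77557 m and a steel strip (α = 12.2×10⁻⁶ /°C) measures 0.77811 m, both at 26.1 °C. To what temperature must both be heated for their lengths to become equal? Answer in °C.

L₁(1 + α₁ΔT) = L₂(1 + α₂ΔT) ⇒ ΔT = (L₂ − L₁)/(α₁L₁ − α₂L₂)
L₂ − L₁ = 0.77811 − 0.77557 = 2.54×10⁻³ m
α₁L₁ − α₂L₂ = 30.3×10⁻⁶×0.77557 − 12.2×10⁻⁶×0.77811 = 1.4006829×10⁻⁵ m/K
ΔT = 2.54×10⁻³ / 1.4006829×10⁻⁵ = 181.340 K
T = 26.1 + 181.340 = 207.440 °C

T = 207.4 °C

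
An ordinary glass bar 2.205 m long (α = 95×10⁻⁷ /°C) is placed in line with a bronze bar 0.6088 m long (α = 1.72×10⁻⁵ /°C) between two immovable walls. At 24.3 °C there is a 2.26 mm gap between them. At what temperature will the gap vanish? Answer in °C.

T = 96.2 °C

Gap closes when ΔL₁ + ΔL₂ = 2.26 mm = 2.26×10⁻³ m
(α₁L₁ + α₂L₂)ΔT = g
α₁L₁ + α₂L₂ = 95×10⁻⁷×2.205 + 1.72×10⁻⁵×0.6088 = 3.141886×10⁻⁵ m/K
ΔT = 2.26×10⁻³ / 3.141886×10⁻⁵ = 71.931 K
T = 24.3 + 71.931 = 96.231 °C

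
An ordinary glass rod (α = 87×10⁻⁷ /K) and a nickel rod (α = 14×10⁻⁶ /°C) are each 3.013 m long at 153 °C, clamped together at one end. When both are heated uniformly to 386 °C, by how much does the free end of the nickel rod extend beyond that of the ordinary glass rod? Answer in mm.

ΔT = 233 K
ordinary glass: ΔL = 87×10⁻⁷ × 3.013 m × 233 = 6.1077×10⁻³ m = 6.1077 mm
nickel: ΔL = 14×10⁻⁶ × 3.013 m × 233 = 9.8284×10⁻³ m = 9.8284 mm
difference = 9.8284 − 6.1077 = 3.7207 mm

3.72 mm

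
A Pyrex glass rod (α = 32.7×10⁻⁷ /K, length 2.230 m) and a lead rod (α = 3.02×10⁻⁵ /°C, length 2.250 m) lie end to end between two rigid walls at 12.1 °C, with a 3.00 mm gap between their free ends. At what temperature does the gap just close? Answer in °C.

α₁L₁ = 7.2921×10⁻⁶ m/K, α₂L₂ = 6.795×10⁻⁵ m/K → total 7.52421×10⁻⁵ m/K
ΔT = g/(α₁L₁+α₂L₂) = 3.00×10⁻³ / 7.52421×10⁻⁵ = 39.871 K
T = 12.1 + 39.871 = 51.971 °C

T = 52.0 °C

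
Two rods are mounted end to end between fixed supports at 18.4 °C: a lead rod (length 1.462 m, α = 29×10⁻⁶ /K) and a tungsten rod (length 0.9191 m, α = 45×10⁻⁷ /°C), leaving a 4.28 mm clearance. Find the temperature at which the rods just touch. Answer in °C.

α₁L₁ = 4.2398×10⁻⁵ m/K, α₂L₂ = 4.13595×10⁻⁶ m/K → total 4.653395×10⁻⁵ m/K
ΔT = g/(α₁L₁+α₂L₂) = 4.28×10⁻³ / 4.653395×10⁻⁵ = 91.98 K
T = 18.4 + 91.98 = 110.38 °C

T = 110 °C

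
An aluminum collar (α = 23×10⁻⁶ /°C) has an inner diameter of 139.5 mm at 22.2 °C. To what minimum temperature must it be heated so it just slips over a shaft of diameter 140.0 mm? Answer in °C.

T = 178 °C

Required Δd = 140.0 − 139.5 = 0.5 mm
Δd = αd₀ΔT ⇒ ΔT = Δd/(αd₀) = 0.5 / (23×10⁻⁶ × 139.5) = 155.84 K
T_min = 22.2 + 155.84 = 178.04 °C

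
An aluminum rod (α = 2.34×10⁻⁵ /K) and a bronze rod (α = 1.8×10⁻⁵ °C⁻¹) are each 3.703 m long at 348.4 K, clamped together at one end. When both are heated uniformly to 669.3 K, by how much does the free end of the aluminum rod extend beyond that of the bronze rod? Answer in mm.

ΔT = 320.9 K
aluminum: ΔL = 2.34×10⁻⁵ × 3.703 m × 320.9 = 2.7806×10⁻² m = 27.806 mm
bronze: ΔL = 1.8×10⁻⁵ × 3.703 m × 320.9 = 2.1389×10⁻² m = 21.389 mm
difference = 27.806 − 21.389 = 6.417 mm

6.42 mm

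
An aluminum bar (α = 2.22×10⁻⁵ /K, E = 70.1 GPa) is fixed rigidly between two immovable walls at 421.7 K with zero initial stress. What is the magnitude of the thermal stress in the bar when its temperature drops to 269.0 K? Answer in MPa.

σ = 238 MPa

Fully constrained: the free strain ε = αΔT is blocked, so σ = Eε = EαΔT.
|ΔT| = 152.7 K
σ = 70.1×10⁹ × 2.22×10⁻⁵ × 152.7 = 2.38×10⁸ Pa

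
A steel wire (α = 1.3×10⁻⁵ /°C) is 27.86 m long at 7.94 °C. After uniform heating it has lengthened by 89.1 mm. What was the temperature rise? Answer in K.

ΔT = 246 K

ΔL = αL₀ΔT ⇒ ΔT = ΔL / (αL₀)
ΔT = 89.1×10⁻³ m / (1.3×10⁻⁵ × 27.86 m) = 246.01 K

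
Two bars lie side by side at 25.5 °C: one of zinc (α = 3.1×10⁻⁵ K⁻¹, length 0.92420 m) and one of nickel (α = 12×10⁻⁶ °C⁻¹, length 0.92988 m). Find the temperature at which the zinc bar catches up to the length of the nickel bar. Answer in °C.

T = 350.2 °C

L₁(1 + α₁ΔT) = L₂(1 + α₂ΔT) ⇒ ΔT = (L₂ − L₁)/(α₁L₁ − α₂L₂)
L₂ − L₁ = 0.92988 − 0.92420 = 5.68×10⁻³ m
α₁L₁ − α₂L₂ = 3.1×10⁻⁵×0.92420 − 12×10⁻⁶×0.92988 = 1.749164×10⁻⁵ m/K
ΔT = 5.68×10⁻³ / 1.749164×10⁻⁵ = 324.727 K
T = 25.5 + 324.727 = 350.227 °C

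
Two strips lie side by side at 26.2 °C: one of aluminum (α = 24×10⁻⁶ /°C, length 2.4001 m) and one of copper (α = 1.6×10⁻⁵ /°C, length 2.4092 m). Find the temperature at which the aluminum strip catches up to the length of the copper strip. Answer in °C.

T = 503.8 °C

L₁(1 + α₁ΔT) = L₂(1 + α₂ΔT) ⇒ ΔT = (L₂ − L₁)/(α₁L₁ − α₂L₂)
L₂ − L₁ = 2.4092 − 2.4001 = 9.10×10⁻³ m
α₁L₁ − α₂L₂ = 24×10⁻⁶×2.4001 − 1.6×10⁻⁵×2.4092 = 1.90552×10⁻⁵ m/K
ΔT = 9.10×10⁻³ / 1.90552×10⁻⁵ = 477.560 K
T = 26.2 + 477.560 = 503.760 °C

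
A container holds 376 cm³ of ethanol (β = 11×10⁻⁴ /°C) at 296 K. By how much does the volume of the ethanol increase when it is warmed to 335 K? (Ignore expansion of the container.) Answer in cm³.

|ΔT| = |335 − 296| = 39 K
ΔV = βV₀ΔT = (11×10⁻⁴)(376)(39) = 16.1 cm³

ΔV = 16.1 cm³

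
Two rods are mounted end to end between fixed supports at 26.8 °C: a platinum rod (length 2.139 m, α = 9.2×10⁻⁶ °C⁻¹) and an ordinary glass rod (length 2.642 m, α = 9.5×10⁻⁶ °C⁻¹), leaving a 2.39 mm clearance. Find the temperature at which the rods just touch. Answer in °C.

α₁L₁ = 1.96788×10⁻⁵ m/K, α₂L₂ = 2.5099×10⁻⁵ m/K → total 4.47778×10⁻⁵ m/K
ΔT = g/(α₁L₁+α₂L₂) = 2.39×10⁻³ / 4.47778×10⁻⁵ = 53.375 K
T = 26.8 + 53.375 = 80.175 °C

T = 80.2 °C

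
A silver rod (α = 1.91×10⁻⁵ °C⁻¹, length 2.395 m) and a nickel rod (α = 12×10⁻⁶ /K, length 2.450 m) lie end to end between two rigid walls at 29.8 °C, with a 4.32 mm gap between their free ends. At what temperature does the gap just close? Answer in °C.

Gap closes when ΔL₁ + ΔL₂ = 4.32 mm = 4.32×10⁻³ m
(α₁L₁ + α₂L₂)ΔT = g
α₁L₁ + α₂L₂ = 1.91×10⁻⁵×2.395 + 12×10⁻⁶×2.450 = 7.51445×10⁻⁵ m/K
ΔT = 4.32×10⁻³ / 7.51445×10⁻⁵ = 57.489 K
T = 29.8 + 57.489 = 87.289 °C

T = 87.3 °C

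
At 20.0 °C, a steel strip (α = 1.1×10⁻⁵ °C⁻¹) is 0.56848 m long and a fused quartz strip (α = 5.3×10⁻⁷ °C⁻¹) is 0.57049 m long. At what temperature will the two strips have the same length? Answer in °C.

T = 357.8 °C

Equal length when α₁L₁ΔT − α₂L₂ΔT = L₂ − L₁ = 2.01×10⁻³ m
α₁L₁ = 6.25328×10⁻⁶, α₂L₂ = 3.023597×10⁻⁷ → Δ(αL) = 5.9509203×10⁻⁶ m/K
ΔT = 2.01×10⁻³ / 5.9509203×10⁻⁶ = 337.763 K, so T = 20.0 + 337.763 = 357.763 °C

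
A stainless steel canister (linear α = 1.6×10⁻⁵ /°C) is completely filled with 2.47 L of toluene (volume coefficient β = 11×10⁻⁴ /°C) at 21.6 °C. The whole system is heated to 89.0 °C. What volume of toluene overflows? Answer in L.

The canister also expands: β_container ≈ 3α = 4.8×10⁻⁵ /K
Net overflow = V₀(β_liq − 3α_cont)ΔT
β − 3α = 1.10×10⁻³ − 4.8×10⁻⁵ = 1.052×10⁻³ /K; ΔT = 67.4 K
ΔV = 2.47 × 1.052×10⁻³ × 67.4 = 0.175 L

0.175 L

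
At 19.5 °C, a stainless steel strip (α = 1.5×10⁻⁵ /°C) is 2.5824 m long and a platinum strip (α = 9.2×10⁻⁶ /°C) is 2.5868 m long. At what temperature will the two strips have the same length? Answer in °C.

L₁(1 + α₁ΔT) = L₂(1 + α₂ΔT) ⇒ ΔT = (L₂ − L₁)/(α₁L₁ − α₂L₂)
L₂ − L₁ = 2.5868 − 2.5824 = 4.40×10⁻³ m
α₁L₁ − α₂L₂ = 1.5×10⁻⁵×2.5824 − 9.2×10⁻⁶×2.5868 = 1.493744×10⁻⁵ m/K
ΔT = 4.40×10⁻³ / 1.493744×10⁻⁵ = 294.562 K
T = 19.5 + 294.562 = 314.062 °C

T = 314.1 °C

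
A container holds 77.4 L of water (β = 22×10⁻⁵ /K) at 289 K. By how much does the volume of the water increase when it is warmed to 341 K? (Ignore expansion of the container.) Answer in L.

ΔV = 0.885 L

|ΔT| = |341 − 289| = 52 K
ΔV = βV₀ΔT = (22×10⁻⁵)(77.4)(52) = 0.885 L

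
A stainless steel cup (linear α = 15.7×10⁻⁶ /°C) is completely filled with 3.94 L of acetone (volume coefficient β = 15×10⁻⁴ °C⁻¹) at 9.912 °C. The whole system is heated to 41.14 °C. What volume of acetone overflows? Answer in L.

0.179 L

The cup also expands: β_container ≈ 3α = 4.71×10⁻⁵ /K
Net overflow = V₀(β_liq − 3α_cont)ΔT
β − 3α = 1.50×10⁻³ − 4.71×10⁻⁵ = 1.4529×10⁻³ /K; ΔT = 31.228 K
ΔV = 3.94 × 1.4529×10⁻³ × 31.228 = 0.179 L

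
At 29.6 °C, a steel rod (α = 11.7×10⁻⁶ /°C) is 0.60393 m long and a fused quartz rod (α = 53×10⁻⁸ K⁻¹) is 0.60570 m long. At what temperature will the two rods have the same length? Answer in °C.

T = 292.0 °C

L₁(1 + α₁ΔT) = L₂(1 + α₂ΔT) ⇒ ΔT = (L₂ − L₁)/(α₁L₁ − α₂L₂)
L₂ − L₁ = 0.60570 − 0.60393 = 1.77×10⁻³ m
α₁L₁ − α₂L₂ = 11.7×10⁻⁶×0.60393 − 53×10⁻⁸×0.60570 = 6.74496×10⁻⁶ m/K
ΔT = 1.77×10⁻³ / 6.74496×10⁻⁶ = 262.418 K
T = 29.6 + 262.418 = 292.018 °C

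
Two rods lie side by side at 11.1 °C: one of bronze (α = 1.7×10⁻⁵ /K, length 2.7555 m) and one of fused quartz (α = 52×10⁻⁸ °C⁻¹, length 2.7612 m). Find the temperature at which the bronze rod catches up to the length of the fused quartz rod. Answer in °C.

L₁(1 + α₁ΔT) = L₂(1 + α₂ΔT) ⇒ ΔT = (L₂ − L₁)/(α₁L₁ − α₂L₂)
L₂ − L₁ = 2.7612 − 2.7555 = 5.70×10⁻³ m
α₁L₁ − α₂L₂ = 1.7×10⁻⁵×2.7555 − 52×10⁻⁸×2.7612 = 4.5407676×10⁻⁵ m/K
ΔT = 5.70×10⁻³ / 4.5407676×10⁻⁵ = 125.529 K
T = 11.1 + 125.529 = 136.629 °C

T = 136.6 °C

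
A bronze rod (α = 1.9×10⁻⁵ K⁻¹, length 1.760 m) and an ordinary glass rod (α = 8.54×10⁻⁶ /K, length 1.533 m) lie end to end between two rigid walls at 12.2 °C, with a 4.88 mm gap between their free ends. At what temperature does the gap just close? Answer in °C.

α₁L₁ = 3.344×10⁻⁵ m/K, α₂L₂ = 1.309182×10⁻⁵ m/K → total 4.653182×10⁻⁵ m/K
ΔT = g/(α₁L₁+α₂L₂) = 4.88×10⁻³ / 4.653182×10⁻⁵ = 104.87 K
T = 12.2 + 104.87 = 117.07 °C

T = 117 °C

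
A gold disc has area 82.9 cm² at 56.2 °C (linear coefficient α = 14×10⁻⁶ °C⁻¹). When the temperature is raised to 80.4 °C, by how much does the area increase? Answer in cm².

ΔA = 0.0562 cm²

Area coefficient ≈ 2α; |ΔT| = 24.2 K
ΔA = 2αA₀ΔT = 2(14×10⁻⁶)(82.9)(24.2) = 0.0562 cm²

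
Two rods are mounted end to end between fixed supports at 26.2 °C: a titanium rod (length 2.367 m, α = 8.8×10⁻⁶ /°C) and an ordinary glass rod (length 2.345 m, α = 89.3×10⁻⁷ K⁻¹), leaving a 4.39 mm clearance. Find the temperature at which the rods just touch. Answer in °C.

α₁L₁ = 2.08296×10⁻⁵ m/K, α₂L₂ = 2.094085×10⁻⁵ m/K → total 4.177045×10⁻⁵ m/K
ΔT = g/(α₁L₁+α₂L₂) = 4.39×10⁻³ / 4.177045×10⁻⁵ = 105.10 K
T = 26.2 + 105.10 = 131.30 °C

T = 131 °C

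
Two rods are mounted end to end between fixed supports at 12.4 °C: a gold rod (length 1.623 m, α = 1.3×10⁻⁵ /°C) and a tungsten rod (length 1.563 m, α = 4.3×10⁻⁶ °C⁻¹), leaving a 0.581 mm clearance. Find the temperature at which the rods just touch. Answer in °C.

T = 33.3 °C

Gap closes when ΔL₁ + ΔL₂ = 0.581 mm = 5.81×10⁻⁴ m
(α₁L₁ + α₂L₂)ΔT = g
α₁L₁ + α₂L₂ = 1.3×10⁻⁵×1.623 + 4.3×10⁻⁶×1.563 = 2.78199×10⁻⁵ m/K
ΔT = 5.81×10⁻⁴ / 2.78199×10⁻⁵ = 20.884 K
T = 12.4 + 20.884 = 33.284 °C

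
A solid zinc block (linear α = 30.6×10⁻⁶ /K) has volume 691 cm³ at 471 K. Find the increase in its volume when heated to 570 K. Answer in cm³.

Isotropic solid: β ≈ 3α = 9.2×10⁻⁵ /K; ΔT = 99 K
ΔV = 3αV₀ΔT = 3(30.6×10⁻⁶)(691)(99) = 6.28 cm³

ΔV = 6.28 cm³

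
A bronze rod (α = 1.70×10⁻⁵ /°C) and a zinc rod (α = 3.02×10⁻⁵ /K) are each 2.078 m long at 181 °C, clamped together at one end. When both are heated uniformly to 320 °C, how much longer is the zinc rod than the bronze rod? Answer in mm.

ΔT = 139 K
bronze: ΔL = 1.70×10⁻⁵ × 2.078 m × 139 = 4.9103×10⁻³ m = 4.9103 mm
zinc: ΔL = 3.02×10⁻⁵ × 2.078 m × 139 = 8.7230×10⁻³ m = 8.7230 mm
difference = 8.7230 − 4.9103 = 3.8127 mm

3.81 mm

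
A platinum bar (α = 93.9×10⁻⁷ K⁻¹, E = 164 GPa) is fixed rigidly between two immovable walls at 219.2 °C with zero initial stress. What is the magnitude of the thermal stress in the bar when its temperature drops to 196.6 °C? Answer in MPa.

Fully constrained: the free strain ε = αΔT is blocked, so σ = Eε = EαΔT.
|ΔT| = 22.6 K
σ = 164×10⁹ × 93.9×10⁻⁷ × 22.6 = 3.48×10⁷ Pa

σ = 34.8 MPa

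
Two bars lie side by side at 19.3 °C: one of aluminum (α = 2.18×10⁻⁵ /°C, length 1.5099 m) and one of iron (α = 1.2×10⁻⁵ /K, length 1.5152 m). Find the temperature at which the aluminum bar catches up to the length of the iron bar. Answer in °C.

T = 379.0 °C

Equal length when α₁L₁ΔT − α₂L₂ΔT = L₂ − L₁ = 5.30×10⁻³ m
α₁L₁ = 3.291582×10⁻⁵, α₂L₂ = 1.81824×10⁻⁵ → Δ(αL) = 1.473342×10⁻⁵ m/K
ΔT = 5.30×10⁻³ / 1.473342×10⁻⁵ = 359.726 K, so T = 19.3 + 359.726 = 379.026 °C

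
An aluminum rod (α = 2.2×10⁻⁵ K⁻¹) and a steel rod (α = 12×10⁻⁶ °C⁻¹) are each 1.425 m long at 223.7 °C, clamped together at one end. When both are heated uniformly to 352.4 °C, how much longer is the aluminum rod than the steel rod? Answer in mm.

1.83 mm

ΔT = 128.7 K
aluminum: ΔL = 2.2×10⁻⁵ × 1.425 m × 128.7 = 4.0347×10⁻³ m = 4.0347 mm
steel: ΔL = 12×10⁻⁶ × 1.425 m × 128.7 = 2.2008×10⁻³ m = 2.2008 mm
difference = 4.0347 − 2.2008 = 1.8339 mm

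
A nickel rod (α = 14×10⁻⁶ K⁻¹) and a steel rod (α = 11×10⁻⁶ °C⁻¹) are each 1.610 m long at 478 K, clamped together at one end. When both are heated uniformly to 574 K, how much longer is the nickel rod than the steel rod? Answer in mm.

0.464 mm

ΔT = 96 K
nickel: ΔL = 14×10⁻⁶ × 1.610 m × 96 = 2.1638×10⁻³ m = 2.1638 mm
steel: ΔL = 11×10⁻⁶ × 1.610 m × 96 = 1.7002×10⁻³ m = 1.7002 mm
difference = 2.1638 − 1.7002 = 0.4636 mm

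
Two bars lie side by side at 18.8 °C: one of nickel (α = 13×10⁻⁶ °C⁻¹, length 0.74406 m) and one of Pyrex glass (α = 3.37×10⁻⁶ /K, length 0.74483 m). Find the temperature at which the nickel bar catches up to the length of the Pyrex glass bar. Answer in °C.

L₁(1 + α₁ΔT) = L₂(1 + α₂ΔT) ⇒ ΔT = (L₂ − L₁)/(α₁L₁ − α₂L₂)
L₂ − L₁ = 0.74483 − 0.74406 = 7.70×10⁻⁴ m
α₁L₁ − α₂L₂ = 13×10⁻⁶×0.74406 − 3.37×10⁻⁶×0.74483 = 7.1627029×10⁻⁶ m/K
ΔT = 7.70×10⁻⁴ / 7.1627029×10⁻⁶ = 107.501 K
T = 18.8 + 107.501 = 126.301 °C

T = 126.3 °C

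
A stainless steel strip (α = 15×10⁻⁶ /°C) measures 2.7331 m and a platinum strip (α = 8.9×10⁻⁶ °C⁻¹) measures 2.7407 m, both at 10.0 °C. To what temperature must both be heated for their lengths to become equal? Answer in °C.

T = 467.7 °C

Equal length when α₁L₁ΔT − α₂L₂ΔT = L₂ − L₁ = 7.60×10⁻³ m
α₁L₁ = 4.09965×10⁻⁵, α₂L₂ = 2.439223×10⁻⁵ → Δ(αL) = 1.660427×10⁻⁵ m/K
ΔT = 7.60×10⁻³ / 1.660427×10⁻⁵ = 457.714 K, so T = 10.0 + 457.714 = 467.714 °C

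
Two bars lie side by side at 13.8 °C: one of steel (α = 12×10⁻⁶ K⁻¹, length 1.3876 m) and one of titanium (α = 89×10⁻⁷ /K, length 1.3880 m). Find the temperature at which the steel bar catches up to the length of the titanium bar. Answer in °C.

L₁(1 + α₁ΔT) = L₂(1 + α₂ΔT) ⇒ ΔT = (L₂ − L₁)/(α₁L₁ − α₂L₂)
L₂ − L₁ = 1.3880 − 1.3876 = 4.00×10⁻⁴ m
α₁L₁ − α₂L₂ = 12×10⁻⁶×1.3876 − 89×10⁻⁷×1.3880 = 4.298×10⁻⁶ m/K
ΔT = 4.00×10⁻⁴ / 4.298×10⁻⁶ = 93.067 K
T = 13.8 + 93.067 = 106.867 °C

T = 106.9 °C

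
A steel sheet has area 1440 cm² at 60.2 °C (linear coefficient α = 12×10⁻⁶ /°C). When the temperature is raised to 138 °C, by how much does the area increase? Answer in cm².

ΔA = 2.69 cm²

Area coefficient ≈ 2α; |ΔT| = 77.8 K
ΔA = 2αA₀ΔT = 2(12×10⁻⁶)(1440)(77.8) = 2.69 cm²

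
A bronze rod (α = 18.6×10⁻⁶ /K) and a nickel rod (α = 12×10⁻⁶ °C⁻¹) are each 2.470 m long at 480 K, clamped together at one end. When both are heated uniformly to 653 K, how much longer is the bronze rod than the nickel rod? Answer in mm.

2.82 mm

ΔT = 173 K
bronze: ΔL = 18.6×10⁻⁶ × 2.470 m × 173 = 7.9480×10⁻³ m = 7.9480 mm
nickel: ΔL = 12×10⁻⁶ × 2.470 m × 173 = 5.1277×10⁻³ m = 5.1277 mm
difference = 7.9480 − 5.1277 = 2.8203 mm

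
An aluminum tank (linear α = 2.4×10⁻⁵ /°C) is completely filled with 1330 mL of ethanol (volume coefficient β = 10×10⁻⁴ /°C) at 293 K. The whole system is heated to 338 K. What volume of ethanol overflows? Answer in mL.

The tank also expands: β_container ≈ 3α = 7.2×10⁻⁵ /K
Net overflow = V₀(β_liq − 3α_cont)ΔT
β − 3α = 1.00×10⁻³ − 7.2×10⁻⁵ = 9.28×10⁻⁴ /K; ΔT = 45 K
ΔV = 1330 × 9.28×10⁻⁴ × 45 = 55.5 mL

55.5 mL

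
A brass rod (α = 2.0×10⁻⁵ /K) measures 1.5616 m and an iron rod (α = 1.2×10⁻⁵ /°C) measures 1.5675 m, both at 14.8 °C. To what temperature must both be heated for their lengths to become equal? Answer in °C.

T = 489.8 °C

Equal length when α₁L₁ΔT − α₂L₂ΔT = L₂ − L₁ = 5.90×10⁻³ m
α₁L₁ = 3.1232×10⁻⁵, α₂L₂ = 1.881×10⁻⁵ → Δ(αL) = 1.2422×10⁻⁵ m/K
ΔT = 5.90×10⁻³ / 1.2422×10⁻⁵ = 474.964 K, so T = 14.8 + 474.964 = 489.764 °C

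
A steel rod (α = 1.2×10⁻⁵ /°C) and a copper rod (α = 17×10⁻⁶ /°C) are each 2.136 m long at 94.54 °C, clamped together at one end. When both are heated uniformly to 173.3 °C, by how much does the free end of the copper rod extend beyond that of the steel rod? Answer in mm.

0.841 mm

ΔT = 78.76 K
steel: ΔL = 1.2×10⁻⁵ × 2.136 m × 78.76 = 2.0188×10⁻³ m = 2.0188 mm
copper: ΔL = 17×10⁻⁶ × 2.136 m × 78.76 = 2.8599×10⁻³ m = 2.8599 mm
difference = 2.8599 − 2.0188 = 0.8411 mm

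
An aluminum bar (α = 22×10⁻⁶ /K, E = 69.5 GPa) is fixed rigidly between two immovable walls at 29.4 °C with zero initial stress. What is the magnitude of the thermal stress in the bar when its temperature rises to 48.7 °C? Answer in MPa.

Fully constrained: the free strain ε = αΔT is blocked, so σ = Eε = EαΔT.
|ΔT| = 19.3 K
σ = 69.5×10⁹ × 22×10⁻⁶ × 19.3 = 2.95×10⁷ Pa

σ = 29.5 MPa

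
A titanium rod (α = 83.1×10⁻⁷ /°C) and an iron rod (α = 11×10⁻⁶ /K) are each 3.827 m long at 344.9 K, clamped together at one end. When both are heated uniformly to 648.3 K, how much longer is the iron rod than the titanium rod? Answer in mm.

ΔT = 303.4 K
titanium: ΔL = 83.1×10⁻⁷ × 3.827 m × 303.4 = 9.6488×10⁻³ m = 9.6488 mm
iron: ΔL = 11×10⁻⁶ × 3.827 m × 303.4 = 1.2772×10⁻² m = 12.772 mm
difference = 12.772 − 9.6488 = 3.1232 mm

3.12 mm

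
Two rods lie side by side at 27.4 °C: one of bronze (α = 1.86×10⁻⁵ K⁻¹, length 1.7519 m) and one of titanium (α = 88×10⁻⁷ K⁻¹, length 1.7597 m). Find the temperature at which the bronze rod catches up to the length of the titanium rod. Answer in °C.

L₁(1 + α₁ΔT) = L₂(1 + α₂ΔT) ⇒ ΔT = (L₂ − L₁)/(α₁L₁ − α₂L₂)
L₂ − L₁ = 1.7597 − 1.7519 = 7.80×10⁻³ m
α₁L₁ − α₂L₂ = 1.86×10⁻⁵×1.7519 − 88×10⁻⁷×1.7597 = 1.709998×10⁻⁵ m/K
ΔT = 7.80×10⁻³ / 1.709998×10⁻⁵ = 456.141 K
T = 27.4 + 456.141 = 483.541 °C

T = 483.5 °C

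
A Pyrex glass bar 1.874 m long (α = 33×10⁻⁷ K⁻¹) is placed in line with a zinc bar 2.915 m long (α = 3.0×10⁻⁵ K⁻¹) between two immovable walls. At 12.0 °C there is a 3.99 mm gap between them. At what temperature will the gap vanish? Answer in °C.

Gap closes when ΔL₁ + ΔL₂ = 3.99 mm = 3.99×10⁻³ m
(α₁L₁ + α₂L₂)ΔT = g
α₁L₁ + α₂L₂ = 33×10⁻⁷×1.874 + 3.0×10⁻⁵×2.915 = 9.36342×10⁻⁵ m/K
ΔT = 3.99×10⁻³ / 9.36342×10⁻⁵ = 42.613 K
T = 12.0 + 42.613 = 54.613 °C

T = 54.6 °C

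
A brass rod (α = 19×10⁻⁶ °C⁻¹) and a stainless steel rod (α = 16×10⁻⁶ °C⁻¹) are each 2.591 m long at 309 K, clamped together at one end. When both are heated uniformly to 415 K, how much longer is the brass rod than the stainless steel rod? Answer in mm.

0.824 mm

ΔT = 106 K
brass: ΔL = 19×10⁻⁶ × 2.591 m × 106 = 5.2183×10⁻³ m = 5.2183 mm
stainless steel: ΔL = 16×10⁻⁶ × 2.591 m × 106 = 4.3943×10⁻³ m = 4.3943 mm
difference = 5.2183 − 4.3943 = 0.8240 mm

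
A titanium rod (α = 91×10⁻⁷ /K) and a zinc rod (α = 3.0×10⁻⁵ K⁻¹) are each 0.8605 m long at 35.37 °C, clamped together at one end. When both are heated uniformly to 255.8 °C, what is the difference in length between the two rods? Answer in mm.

3.96 mm

ΔT = 220.43 K
titanium: ΔL = 91×10⁻⁷ × 0.8605 m × 220.43 = 1.7261×10⁻³ m = 1.7261 mm
zinc: ΔL = 3.0×10⁻⁵ × 0.8605 m × 220.43 = 5.6904×10⁻³ m = 5.6904 mm
difference = 5.6904 − 1.7261 = 3.9643 mm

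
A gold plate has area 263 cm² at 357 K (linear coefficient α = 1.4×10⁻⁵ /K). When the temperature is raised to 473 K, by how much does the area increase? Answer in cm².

ΔA = 0.854 cm²

Area coefficient ≈ 2α; |ΔT| = 116 K
ΔA = 2αA₀ΔT = 2(1.4×10⁻⁵)(263)(116) = 0.854 cm²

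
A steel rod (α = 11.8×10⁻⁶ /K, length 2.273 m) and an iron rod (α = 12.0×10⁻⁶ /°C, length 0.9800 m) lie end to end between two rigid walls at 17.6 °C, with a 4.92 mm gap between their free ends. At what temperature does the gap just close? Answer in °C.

α₁L₁ = 2.68214×10⁻⁵ m/K, α₂L₂ = 1.176×10⁻⁵ m/K → total 3.85814×10⁻⁵ m/K
ΔT = g/(α₁L₁+α₂L₂) = 4.92×10⁻³ / 3.85814×10⁻⁵ = 127.52 K
T = 17.6 + 127.52 = 145.12 °C

T = 145 °C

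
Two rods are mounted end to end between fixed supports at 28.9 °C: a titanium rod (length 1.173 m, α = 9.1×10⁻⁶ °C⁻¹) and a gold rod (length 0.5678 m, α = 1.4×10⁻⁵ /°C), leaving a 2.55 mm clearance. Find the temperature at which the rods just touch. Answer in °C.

T = 166 °C

Gap closes when ΔL₁ + ΔL₂ = 2.55 mm = 2.55×10⁻³ m
(α₁L₁ + α₂L₂)ΔT = g
α₁L₁ + α₂L₂ = 9.1×10⁻⁶×1.173 + 1.4×10⁻⁵×0.5678 = 1.86235×10⁻⁵ m/K
ΔT = 2.55×10⁻³ / 1.86235×10⁻⁵ = 136.92 K
T = 28.9 + 136.92 = 165.82 °C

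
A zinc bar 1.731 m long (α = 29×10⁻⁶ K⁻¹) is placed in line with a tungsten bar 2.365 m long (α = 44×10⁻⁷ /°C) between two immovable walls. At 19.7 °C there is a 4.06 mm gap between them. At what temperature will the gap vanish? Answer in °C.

T = 86.7 °C

Gap closes when ΔL₁ + ΔL₂ = 4.06 mm = 4.06×10⁻³ m
(α₁L₁ + α₂L₂)ΔT = g
α₁L₁ + α₂L₂ = 29×10⁻⁶×1.731 + 44×10⁻⁷×2.365 = 6.0605×10⁻⁵ m/K
ΔT = 4.06×10⁻³ / 6.0605×10⁻⁵ = 66.991 K
T = 19.7 + 66.991 = 86.691 °C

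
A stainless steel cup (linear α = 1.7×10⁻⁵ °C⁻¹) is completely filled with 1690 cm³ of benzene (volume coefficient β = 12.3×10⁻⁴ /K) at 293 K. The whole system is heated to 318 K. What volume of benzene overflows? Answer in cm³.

The cup also expands: β_container ≈ 3α = 5.1×10⁻⁵ /K
Net overflow = V₀(β_liq − 3α_cont)ΔT
β − 3α = 1.23×10⁻³ − 5.1×10⁻⁵ = 1.179×10⁻³ /K; ΔT = 25 K
ΔV = 1690 × 1.179×10⁻³ × 25 = 49.8 cm³

49.8 cm³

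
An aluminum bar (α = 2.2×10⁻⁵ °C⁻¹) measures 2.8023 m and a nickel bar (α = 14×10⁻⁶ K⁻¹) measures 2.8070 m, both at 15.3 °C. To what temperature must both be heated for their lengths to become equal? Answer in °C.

L₁(1 + α₁ΔT) = L₂(1 + α₂ΔT) ⇒ ΔT = (L₂ − L₁)/(α₁L₁ − α₂L₂)
L₂ − L₁ = 2.8070 − 2.8023 = 4.70×10⁻³ m
α₁L₁ − α₂L₂ = 2.2×10⁻⁵×2.8023 − 14×10⁻⁶×2.8070 = 2.23526×10⁻⁵ m/K
ΔT = 4.70×10⁻³ / 2.23526×10⁻⁵ = 210.266 K
T = 15.3 + 210.266 = 225.566 °C

T = 225.6 °C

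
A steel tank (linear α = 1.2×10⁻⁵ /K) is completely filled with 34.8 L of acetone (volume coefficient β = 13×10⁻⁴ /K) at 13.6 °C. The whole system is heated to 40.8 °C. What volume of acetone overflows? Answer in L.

1.20 L

The tank also expands: β_container ≈ 3α = 3.6×10⁻⁵ /K
Net overflow = V₀(β_liq − 3α_cont)ΔT
β − 3α = 1.30×10⁻³ − 3.6×10⁻⁵ = 1.264×10⁻³ /K; ΔT = 27.2 K
ΔV = 34.8 × 1.264×10⁻³ × 27.2 = 1.20 L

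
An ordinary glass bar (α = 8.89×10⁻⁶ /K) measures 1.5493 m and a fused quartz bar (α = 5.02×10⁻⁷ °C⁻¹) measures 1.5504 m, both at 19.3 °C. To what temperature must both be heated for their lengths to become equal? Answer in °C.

T = 103.9 °C

L₁(1 + α₁ΔT) = L₂(1 + α₂ΔT) ⇒ ΔT = (L₂ − L₁)/(α₁L₁ − α₂L₂)
L₂ − L₁ = 1.5504 − 1.5493 = 1.10×10⁻³ m
α₁L₁ − α₂L₂ = 8.89×10⁻⁶×1.5493 − 5.02×10⁻⁷×1.5504 = 1.29949762×10⁻⁵ m/K
ΔT = 1.10×10⁻³ / 1.29949762×10⁻⁵ = 84.648 K
T = 19.3 + 84.648 = 103.948 °C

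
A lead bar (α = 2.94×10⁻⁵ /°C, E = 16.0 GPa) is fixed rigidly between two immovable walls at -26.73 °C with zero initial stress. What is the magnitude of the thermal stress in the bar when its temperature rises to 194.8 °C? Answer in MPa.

σ = 104 MPa

Fully constrained: the free strain ε = αΔT is blocked, so σ = Eε = EαΔT.
|ΔT| = 221.53 K
σ = 16.0×10⁹ × 2.94×10⁻⁵ × 221.53 = 1.04×10⁸ Pa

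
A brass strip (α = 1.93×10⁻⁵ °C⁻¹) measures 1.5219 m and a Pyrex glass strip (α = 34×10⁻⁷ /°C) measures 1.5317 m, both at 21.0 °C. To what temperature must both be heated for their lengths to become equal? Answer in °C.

Equal length when α₁L₁ΔT − α₂L₂ΔT = L₂ − L₁ = 9.80×10⁻³ m
α₁L₁ = 2.937267×10⁻⁵, α₂L₂ = 5.20778×10⁻⁶ → Δ(αL) = 2.416489×10⁻⁵ m/K
ΔT = 9.80×10⁻³ / 2.416489×10⁻⁵ = 405.547 K, so T = 21.0 + 405.547 = 426.547 °C

T = 426.5 °C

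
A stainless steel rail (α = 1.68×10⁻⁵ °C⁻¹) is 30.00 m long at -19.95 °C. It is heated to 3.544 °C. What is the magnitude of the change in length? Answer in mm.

ΔL = 11.8 mm

|ΔT| = |3.544 − (-19.95)| = 23.494 K
ΔL = αL₀ΔT = (1.68×10⁻⁵)(30.00)(23.494) = 1.18×10⁻² m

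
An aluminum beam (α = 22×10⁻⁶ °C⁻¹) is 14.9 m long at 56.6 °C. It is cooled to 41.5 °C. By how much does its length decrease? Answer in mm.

ΔL = 4.95 mm

|ΔT| = |41.5 − 56.6| = 15.1 K
ΔL = αL₀ΔT = (22×10⁻⁶)(14.9)(15.1) = 4.95×10⁻³ m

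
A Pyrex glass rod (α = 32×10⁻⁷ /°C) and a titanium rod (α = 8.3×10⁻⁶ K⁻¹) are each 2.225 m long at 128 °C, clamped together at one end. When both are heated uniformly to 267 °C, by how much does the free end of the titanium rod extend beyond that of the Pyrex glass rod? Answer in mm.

1.58 mm

ΔT = 139 K
Pyrex glass: ΔL = 32×10⁻⁷ × 2.225 m × 139 = 9.8968×10⁻⁴ m = 0.98968 mm
titanium: ΔL = 8.3×10⁻⁶ × 2.225 m × 139 = 2.5670×10⁻³ m = 2.5670 mm
difference = 2.5670 − 0.98968 = 1.57732 mm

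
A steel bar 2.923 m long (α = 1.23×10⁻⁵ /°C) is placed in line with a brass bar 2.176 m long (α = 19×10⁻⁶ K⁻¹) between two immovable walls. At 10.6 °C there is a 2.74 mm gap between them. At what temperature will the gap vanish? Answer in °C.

Gap closes when ΔL₁ + ΔL₂ = 2.74 mm = 2.74×10⁻³ m
(α₁L₁ + α₂L₂)ΔT = g
α₁L₁ + α₂L₂ = 1.23×10⁻⁵×2.923 + 19×10⁻⁶×2.176 = 7.72969×10⁻⁵ m/K
ΔT = 2.74×10⁻³ / 7.72969×10⁻⁵ = 35.448 K
T = 10.6 + 35.448 = 46.048 °C

T = 46.0 °C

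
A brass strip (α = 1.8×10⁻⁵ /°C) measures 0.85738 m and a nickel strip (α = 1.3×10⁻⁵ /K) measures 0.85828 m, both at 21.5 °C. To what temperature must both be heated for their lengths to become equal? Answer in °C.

Equal length when α₁L₁ΔT − α₂L₂ΔT = L₂ − L₁ = 9.00×10⁻⁴ m
α₁L₁ = 1.543284×10⁻⁵, α₂L₂ = 1.115764×10⁻⁵ → Δ(αL) = 4.2752×10⁻⁶ m/K
ΔT = 9.00×10⁻⁴ / 4.2752×10⁻⁶ = 210.516 K, so T = 21.5 + 210.516 = 232.016 °C

T = 232.0 °C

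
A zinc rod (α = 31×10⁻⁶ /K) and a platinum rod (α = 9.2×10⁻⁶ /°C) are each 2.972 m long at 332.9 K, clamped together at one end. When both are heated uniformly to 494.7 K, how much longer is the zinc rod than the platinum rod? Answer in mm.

10.5 mm

ΔT = 161.8 K
zinc: ΔL = 31×10⁻⁶ × 2.972 m × 161.8 = 1.4907×10⁻² m = 14.907 mm
platinum: ΔL = 9.2×10⁻⁶ × 2.972 m × 161.8 = 4.4240×10⁻³ m = 4.4240 mm
difference = 14.907 − 4.4240 = 10.483 mm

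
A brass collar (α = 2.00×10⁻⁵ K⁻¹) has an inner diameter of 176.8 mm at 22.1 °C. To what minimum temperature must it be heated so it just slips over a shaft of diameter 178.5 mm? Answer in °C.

Required Δd = 178.5 − 176.8 = 1.7 mm
Δd = αd₀ΔT ⇒ ΔT = Δd/(αd₀) = 1.7 / (2.00×10⁻⁵ × 176.8) = 480.77 K
T_min = 22.1 + 480.77 = 502.87 °C

T = 503 °C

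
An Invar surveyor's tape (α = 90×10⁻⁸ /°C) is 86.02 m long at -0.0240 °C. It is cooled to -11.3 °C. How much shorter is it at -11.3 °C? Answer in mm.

ΔL = 0.873 mm

|ΔT| = |-11.3 − (-0.0240)| = 11.2760 K
ΔL = αL₀ΔT = (90×10⁻⁸)(86.02)(11.2760) = 8.73×10⁻⁴ m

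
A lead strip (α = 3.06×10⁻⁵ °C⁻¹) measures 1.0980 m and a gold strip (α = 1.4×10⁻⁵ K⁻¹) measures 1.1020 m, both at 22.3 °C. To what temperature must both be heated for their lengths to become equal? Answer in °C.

T = 242.4 °C

L₁(1 + α₁ΔT) = L₂(1 + α₂ΔT) ⇒ ΔT = (L₂ − L₁)/(α₁L₁ − α₂L₂)
L₂ − L₁ = 1.1020 − 1.0980 = 4.00×10⁻³ m
α₁L₁ − α₂L₂ = 3.06×10⁻⁵×1.0980 − 1.4×10⁻⁵×1.1020 = 1.81708×10⁻⁵ m/K
ΔT = 4.00×10⁻³ / 1.81708×10⁻⁵ = 220.133 K
T = 22.3 + 220.133 = 242.433 °C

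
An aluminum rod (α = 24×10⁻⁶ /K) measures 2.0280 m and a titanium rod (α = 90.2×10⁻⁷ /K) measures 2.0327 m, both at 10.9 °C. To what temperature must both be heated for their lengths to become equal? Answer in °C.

Equal length when α₁L₁ΔT − α₂L₂ΔT = L₂ − L₁ = 4.70×10⁻³ m
α₁L₁ = 4.8672×10⁻⁵, α₂L₂ = 1.8334954×10⁻⁵ → Δ(αL) = 3.0337046×10⁻⁵ m/K
ΔT = 4.70×10⁻³ / 3.0337046×10⁻⁵ = 154.926 K, so T = 10.9 + 154.926 = 165.826 °C

T = 165.8 °C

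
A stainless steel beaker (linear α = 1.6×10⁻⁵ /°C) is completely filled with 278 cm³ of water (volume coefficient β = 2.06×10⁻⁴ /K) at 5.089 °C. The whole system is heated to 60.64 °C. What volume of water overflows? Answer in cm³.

The beaker also expands: β_container ≈ 3α = 4.8×10⁻⁵ /K
Net overflow = V₀(β_liq − 3α_cont)ΔT
β − 3α = 2.06×10⁻⁴ − 4.8×10⁻⁵ = 1.58×10⁻⁴ /K; ΔT = 55.551 K
ΔV = 278 × 1.58×10⁻⁴ × 55.551 = 2.44 cm³

2.44 cm³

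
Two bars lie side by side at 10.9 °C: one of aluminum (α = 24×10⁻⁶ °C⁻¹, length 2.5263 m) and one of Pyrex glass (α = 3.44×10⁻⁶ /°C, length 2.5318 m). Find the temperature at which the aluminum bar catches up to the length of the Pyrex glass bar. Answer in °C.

T = 116.8 °C

Equal length when α₁L₁ΔT − α₂L₂ΔT = L₂ − L₁ = 5.50×10⁻³ m
α₁L₁ = 6.06312×10⁻⁵, α₂L₂ = 8.709392×10⁻⁶ → Δ(αL) = 5.1921808×10⁻⁵ m/K
ΔT = 5.50×10⁻³ / 5.1921808×10⁻⁵ = 105.929 K, so T = 10.9 + 105.929 = 116.829 °C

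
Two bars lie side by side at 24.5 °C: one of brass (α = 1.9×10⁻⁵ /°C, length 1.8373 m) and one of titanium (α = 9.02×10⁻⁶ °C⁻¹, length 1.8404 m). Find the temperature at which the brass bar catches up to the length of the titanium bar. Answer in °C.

Equal length when α₁L₁ΔT − α₂L₂ΔT = L₂ − L₁ = 3.10×10⁻³ m
α₁L₁ = 3.49087×10⁻⁵, α₂L₂ = 1.6600408×10⁻⁵ → Δ(αL) = 1.8308292×10⁻⁵ m/K
ΔT = 3.10×10⁻³ / 1.8308292×10⁻⁵ = 169.322 K, so T = 24.5 + 169.322 = 193.822 °C

T = 193.8 °C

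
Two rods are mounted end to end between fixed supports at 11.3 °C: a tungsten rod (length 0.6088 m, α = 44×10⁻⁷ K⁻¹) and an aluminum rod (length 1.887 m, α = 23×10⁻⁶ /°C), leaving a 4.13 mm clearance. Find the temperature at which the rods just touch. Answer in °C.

T = 101 °C

α₁L₁ = 2.67872×10⁻⁶ m/K, α₂L₂ = 4.3401×10⁻⁵ m/K → total 4.607972×10⁻⁵ m/K
ΔT = g/(α₁L₁+α₂L₂) = 4.13×10⁻³ / 4.607972×10⁻⁵ = 89.63 K
T = 11.3 + 89.63 = 100.93 °C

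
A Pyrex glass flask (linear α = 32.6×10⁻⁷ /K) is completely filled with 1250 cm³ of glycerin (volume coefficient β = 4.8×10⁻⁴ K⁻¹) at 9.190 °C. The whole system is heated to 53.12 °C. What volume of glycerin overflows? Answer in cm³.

25.8 cm³

The flask also expands: β_container ≈ 3α = 9.78×10⁻⁶ /K
Net overflow = V₀(β_liq − 3α_cont)ΔT
β − 3α = 4.80×10⁻⁴ − 9.78×10⁻⁶ = 4.7022×10⁻⁴ /K; ΔT = 43.930 K
ΔV = 1250 × 4.7022×10⁻⁴ × 43.930 = 25.8 cm³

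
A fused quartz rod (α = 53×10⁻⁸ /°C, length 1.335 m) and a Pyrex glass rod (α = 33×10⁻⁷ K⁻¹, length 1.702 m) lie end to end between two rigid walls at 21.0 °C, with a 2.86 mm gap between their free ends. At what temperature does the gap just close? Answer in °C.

T = 473 °C

α₁L₁ = 7.0755×10⁻⁷ m/K, α₂L₂ = 5.6166×10⁻⁶ m/K → total 6.32415×10⁻⁶ m/K
ΔT = g/(α₁L₁+α₂L₂) = 2.86×10⁻³ / 6.32415×10⁻⁶ = 452.23 K
T = 21.0 + 452.23 = 473.23 °C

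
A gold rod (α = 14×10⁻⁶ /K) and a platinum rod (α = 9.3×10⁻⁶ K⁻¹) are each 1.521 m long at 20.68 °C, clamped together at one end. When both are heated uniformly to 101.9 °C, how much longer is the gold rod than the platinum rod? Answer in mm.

ΔT = 81.22 K
gold: ΔL = 14×10⁻⁶ × 1.521 m × 81.22 = 1.7295×10⁻³ m = 1.7295 mm
platinum: ΔL = 9.3×10⁻⁶ × 1.521 m × 81.22 = 1.1489×10⁻³ m = 1.1489 mm
difference = 1.7295 − 1.1489 = 0.5806 mm

0.581 mm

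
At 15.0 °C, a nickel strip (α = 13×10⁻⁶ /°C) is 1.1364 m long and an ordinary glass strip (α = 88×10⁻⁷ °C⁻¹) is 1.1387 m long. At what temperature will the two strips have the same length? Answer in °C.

Equal length when α₁L₁ΔT − α₂L₂ΔT = L₂ − L₁ = 2.30×10⁻³ m
α₁L₁ = 1.47732×10⁻⁵, α₂L₂ = 1.002056×10⁻⁵ → Δ(αL) = 4.75264×10⁻⁶ m/K
ΔT = 2.30×10⁻³ / 4.75264×10⁻⁶ = 483.942 K, so T = 15.0 + 483.942 = 498.942 °C

T = 498.9 °C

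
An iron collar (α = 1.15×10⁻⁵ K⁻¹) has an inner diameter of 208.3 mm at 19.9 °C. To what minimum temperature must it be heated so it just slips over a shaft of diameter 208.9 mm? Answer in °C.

Required Δd = 208.9 − 208.3 = 0.6 mm
Δd = αd₀ΔT ⇒ ΔT = Δd/(αd₀) = 0.6 / (1.15×10⁻⁵ × 208.3) = 250.47 K
T_min = 19.9 + 250.47 = 270.37 °C

T = 270 °C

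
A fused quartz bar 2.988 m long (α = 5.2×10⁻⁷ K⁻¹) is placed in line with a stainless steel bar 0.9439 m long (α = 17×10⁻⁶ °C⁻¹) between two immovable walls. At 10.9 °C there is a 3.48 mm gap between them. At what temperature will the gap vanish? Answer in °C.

T = 209 °C

Gap closes when ΔL₁ + ΔL₂ = 3.48 mm = 3.48×10⁻³ m
(α₁L₁ + α₂L₂)ΔT = g
α₁L₁ + α₂L₂ = 5.2×10⁻⁷×2.988 + 17×10⁻⁶×0.9439 = 1.760006×10⁻⁵ m/K
ΔT = 3.48×10⁻³ / 1.760006×10⁻⁵ = 197.73 K
T = 10.9 + 197.73 = 208.63 °C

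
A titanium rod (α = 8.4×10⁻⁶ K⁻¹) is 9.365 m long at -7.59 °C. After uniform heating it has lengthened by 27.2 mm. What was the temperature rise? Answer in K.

ΔT = 346 K

ΔL = αL₀ΔT ⇒ ΔT = ΔL / (αL₀)
ΔT = 27.2×10⁻³ m / (8.4×10⁻⁶ × 9.365 m) = 345.77 K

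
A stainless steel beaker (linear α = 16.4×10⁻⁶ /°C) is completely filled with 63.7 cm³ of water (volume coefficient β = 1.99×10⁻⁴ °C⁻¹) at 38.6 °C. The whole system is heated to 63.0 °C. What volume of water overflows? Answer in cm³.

0.233 cm³

The beaker also expands: β_container ≈ 3α = 4.92×10⁻⁵ /K
Net overflow = V₀(β_liq − 3α_cont)ΔT
β − 3α = 1.99×10⁻⁴ − 4.92×10⁻⁵ = 1.498×10⁻⁴ /K; ΔT = 24.4 K
ΔV = 63.7 × 1.498×10⁻⁴ × 24.4 = 0.233 cm³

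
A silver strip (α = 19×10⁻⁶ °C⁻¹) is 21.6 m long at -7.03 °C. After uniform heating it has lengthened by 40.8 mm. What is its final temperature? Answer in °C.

T = 92.4 °C

ΔL = αL₀ΔT ⇒ ΔT = ΔL / (αL₀)
ΔT = 40.8×10⁻³ m / (19×10⁻⁶ × 21.6 m) = 99.415 K
T = -7.03 + 99.415 = 92.385 °C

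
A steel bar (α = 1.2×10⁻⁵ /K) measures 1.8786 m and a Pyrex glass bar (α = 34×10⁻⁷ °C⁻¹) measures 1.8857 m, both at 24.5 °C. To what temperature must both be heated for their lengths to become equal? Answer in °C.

T = 464.6 °C

Equal length when α₁L₁ΔT − α₂L₂ΔT = L₂ − L₁ = 7.10×10⁻³ m
α₁L₁ = 2.25432×10⁻⁵, α₂L₂ = 6.41138×10⁻⁶ → Δ(αL) = 1.613182×10⁻⁵ m/K
ΔT = 7.10×10⁻³ / 1.613182×10⁻⁵ = 440.124 K, so T = 24.5 + 440.124 = 464.624 °C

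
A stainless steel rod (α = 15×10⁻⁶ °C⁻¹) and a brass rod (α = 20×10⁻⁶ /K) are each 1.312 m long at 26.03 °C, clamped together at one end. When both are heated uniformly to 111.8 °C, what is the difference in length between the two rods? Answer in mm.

0.563 mm

ΔT = 85.77 K
stainless steel: ΔL = 15×10⁻⁶ × 1.312 m × 85.77 = 1.6880×10⁻³ m = 1.6880 mm
brass: ΔL = 20×10⁻⁶ × 1.312 m × 85.77 = 2.2506×10⁻³ m = 2.2506 mm
difference = 2.2506 − 1.6880 = 0.5626 mm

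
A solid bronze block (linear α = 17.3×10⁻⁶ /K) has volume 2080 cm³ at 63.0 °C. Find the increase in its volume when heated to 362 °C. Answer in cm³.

Isotropic solid: β ≈ 3α = 5.2×10⁻⁵ /K; ΔT = 299.0 K
ΔV = 3αV₀ΔT = 3(17.3×10⁻⁶)(2080)(299.0) = 32.3 cm³

ΔV = 32.3 cm³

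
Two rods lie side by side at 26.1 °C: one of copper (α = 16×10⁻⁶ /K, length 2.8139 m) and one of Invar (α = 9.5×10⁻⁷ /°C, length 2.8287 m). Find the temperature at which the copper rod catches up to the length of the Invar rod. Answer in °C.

T = 375.7 °C

Equal length when α₁L₁ΔT − α₂L₂ΔT = L₂ − L₁ = 1.48×10⁻² m
α₁L₁ = 4.50224×10⁻⁵, α₂L₂ = 2.687265×10⁻⁶ → Δ(αL) = 4.2335135×10⁻⁵ m/K
ΔT = 1.48×10⁻² / 4.2335135×10⁻⁵ = 349.591 K, so T = 26.1 + 349.591 = 375.691 °C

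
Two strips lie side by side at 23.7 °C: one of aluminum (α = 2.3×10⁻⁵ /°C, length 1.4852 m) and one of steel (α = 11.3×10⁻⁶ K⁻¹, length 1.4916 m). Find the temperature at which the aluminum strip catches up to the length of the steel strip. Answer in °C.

T = 393.5 °C

Equal length when α₁L₁ΔT − α₂L₂ΔT = L₂ − L₁ = 6.40×10⁻³ m
α₁L₁ = 3.41596×10⁻⁵, α₂L₂ = 1.685508×10⁻⁵ → Δ(αL) = 1.730452×10⁻⁵ m/K
ΔT = 6.40×10⁻³ / 1.730452×10⁻⁵ = 369.846 K, so T = 23.7 + 369.846 = 393.546 °C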